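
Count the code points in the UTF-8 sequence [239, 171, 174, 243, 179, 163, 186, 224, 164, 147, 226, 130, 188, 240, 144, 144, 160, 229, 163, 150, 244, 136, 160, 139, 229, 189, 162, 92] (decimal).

Byte at offset 0: 0xEF = 11101111 → 3-byte char (#1). Advance 3.
Byte at offset 3: 0xF3 = 11110011 → 4-byte char (#2). Advance 4.
Byte at offset 7: 0xE0 = 11100000 → 3-byte char (#3). Advance 3.
Byte at offset 10: 0xE2 = 11100010 → 3-byte char (#4). Advance 3.
Byte at offset 13: 0xF0 = 11110000 → 4-byte char (#5). Advance 4.
Byte at offset 17: 0xE5 = 11100101 → 3-byte char (#6). Advance 3.
Byte at offset 20: 0xF4 = 11110100 → 4-byte char (#7). Advance 4.
Byte at offset 24: 0xE5 = 11100101 → 3-byte char (#8). Advance 3.
Byte at offset 27: 0x5C = 01011100 → 1-byte char (#9). Advance 1.
Reached end at offset 28 after 9 code points.

9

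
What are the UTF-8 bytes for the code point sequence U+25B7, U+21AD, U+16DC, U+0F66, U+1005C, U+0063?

E2 96 B7 E2 86 AD E1 9B 9C E0 BD A6 F0 90 81 9C 63

U+25B7: 3-byte form → E2 96 B7.
U+21AD: 3-byte form → E2 86 AD.
U+16DC: 3-byte form → E1 9B 9C.
U+0F66: 3-byte form → E0 BD A6.
U+1005C: 4-byte form → F0 90 81 9C.
U+0063: 1-byte form → 63.
Concatenated (17 bytes): E2 96 B7 E2 86 AD E1 9B 9C E0 BD A6 F0 90 81 9C 63.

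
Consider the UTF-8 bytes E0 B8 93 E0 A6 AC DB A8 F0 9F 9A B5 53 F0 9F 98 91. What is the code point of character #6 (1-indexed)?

Offset 0: leading byte 0xE0 = 11100000 → 3-byte char #1 = E0 B8 93.
Offset 3: leading byte 0xE0 = 11100000 → 3-byte char #2 = E0 A6 AC.
Offset 6: leading byte 0xDB = 11011011 → 2-byte char #3 = DB A8.
Offset 8: leading byte 0xF0 = 11110000 → 4-byte char #4 = F0 9F 9A B5.
Offset 12: leading byte 0x53 = 01010011 → 1-byte char #5 = 53.
Offset 13: leading byte 0xF0 = 11110000 → 4-byte char #6 = F0 9F 98 91.
Leading byte 0xF0 = 11110000 matches 11110xxx → 4-byte sequence.
Byte 1: 0xF0 = 11110000, payload 000 (3 bits).
Byte 2: 0x9F = 10011111 (10xxxxxx ✓), payload 011111.
Byte 3: 0x98 = 10011000 (10xxxxxx ✓), payload 011000.
Byte 4: 0x91 = 10010001 (10xxxxxx ✓), payload 010001.
Concatenate: 000011111011000010001 = 0x1F611 (21 bits → U+1F611).

U+1F611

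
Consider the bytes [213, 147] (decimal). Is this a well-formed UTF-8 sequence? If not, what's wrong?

valid

Leading byte 0xD5 = 11010101 → 2-byte form.
Continuation bytes 0x93=10010011 all match 10xxxxxx.
Decoded value 0x553 is ≥ 0x80 (shortest form) and not a surrogate.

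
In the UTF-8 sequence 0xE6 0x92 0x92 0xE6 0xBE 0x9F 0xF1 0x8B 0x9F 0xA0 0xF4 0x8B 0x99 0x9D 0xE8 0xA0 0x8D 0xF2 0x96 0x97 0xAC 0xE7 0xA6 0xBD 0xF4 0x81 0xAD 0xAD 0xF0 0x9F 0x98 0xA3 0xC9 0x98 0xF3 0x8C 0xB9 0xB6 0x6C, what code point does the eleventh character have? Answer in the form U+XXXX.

U+CCE76

Offset 0: leading byte 0xE6 = 11100110 → 3-byte char #1 = E6 92 92.
Offset 3: leading byte 0xE6 = 11100110 → 3-byte char #2 = E6 BE 9F.
Offset 6: leading byte 0xF1 = 11110001 → 4-byte char #3 = F1 8B 9F A0.
Offset 10: leading byte 0xF4 = 11110100 → 4-byte char #4 = F4 8B 99 9D.
Offset 14: leading byte 0xE8 = 11101000 → 3-byte char #5 = E8 A0 8D.
Offset 17: leading byte 0xF2 = 11110010 → 4-byte char #6 = F2 96 97 AC.
Offset 21: leading byte 0xE7 = 11100111 → 3-byte char #7 = E7 A6 BD.
Offset 24: leading byte 0xF4 = 11110100 → 4-byte char #8 = F4 81 AD AD.
Offset 28: leading byte 0xF0 = 11110000 → 4-byte char #9 = F0 9F 98 A3.
Offset 32: leading byte 0xC9 = 11001001 → 2-byte char #10 = C9 98.
Offset 34: leading byte 0xF3 = 11110011 → 4-byte char #11 = F3 8C B9 B6.
Leading byte 0xF3 = 11110011 matches 11110xxx → 4-byte sequence.
Byte 1: 0xF3 = 11110011, payload 011 (3 bits).
Byte 2: 0x8C = 10001100 (10xxxxxx ✓), payload 001100.
Byte 3: 0xB9 = 10111001 (10xxxxxx ✓), payload 111001.
Byte 4: 0xB6 = 10110110 (10xxxxxx ✓), payload 110110.
Concatenate: 011001100111001110110 = 0xCCE76 (21 bits → U+CCE76).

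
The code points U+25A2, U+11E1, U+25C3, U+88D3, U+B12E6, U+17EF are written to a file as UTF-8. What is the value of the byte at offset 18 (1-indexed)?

1-indexed offset 18 is 0-indexed offset 17.
U+25A2 → 3-byte form E2 96 A2 at offsets 0–2.
U+11E1 → 3-byte form E1 87 A1 at offsets 3–5.
U+25C3 → 3-byte form E2 97 83 at offsets 6–8.
U+88D3 → 3-byte form E8 A3 93 at offsets 9–11.
U+B12E6 → 4-byte form F2 B1 8B A6 at offsets 12–15.
U+17EF → 3-byte form E1 9F AF at offsets 16–18.
Offset 17 falls in char 6's range; it's byte 2 of E1 9F AF = 0x9F.

0x9F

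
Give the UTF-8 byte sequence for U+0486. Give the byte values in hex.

D2 86

U+0486 = 0x486 = 1158 decimal. In range U+0080–U+07FF → 2-byte form: 110xxxxx 10xxxxxx.
Binary (11 bits): 10010000110.
Split 5+6: 10010 | 000110.
Byte 1: 11010010 = 0xD2.
Byte 2: 10000110 = 0x86.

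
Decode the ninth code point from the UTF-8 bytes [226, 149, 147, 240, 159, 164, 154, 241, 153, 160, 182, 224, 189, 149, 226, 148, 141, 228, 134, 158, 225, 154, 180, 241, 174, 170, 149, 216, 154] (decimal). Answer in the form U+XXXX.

U+061A

Offset 0: leading byte 0xE2 = 11100010 → 3-byte char #1 = E2 95 93.
Offset 3: leading byte 0xF0 = 11110000 → 4-byte char #2 = F0 9F A4 9A.
Offset 7: leading byte 0xF1 = 11110001 → 4-byte char #3 = F1 99 A0 B6.
Offset 11: leading byte 0xE0 = 11100000 → 3-byte char #4 = E0 BD 95.
Offset 14: leading byte 0xE2 = 11100010 → 3-byte char #5 = E2 94 8D.
Offset 17: leading byte 0xE4 = 11100100 → 3-byte char #6 = E4 86 9E.
Offset 20: leading byte 0xE1 = 11100001 → 3-byte char #7 = E1 9A B4.
Offset 23: leading byte 0xF1 = 11110001 → 4-byte char #8 = F1 AE AA 95.
Offset 27: leading byte 0xD8 = 11011000 → 2-byte char #9 = D8 9A.
Leading byte 0xD8 = 11011000 matches 110xxxxx → 2-byte sequence.
Byte 1: 0xD8 = 11011000, payload 11000 (5 bits).
Byte 2: 0x9A = 10011010 (10xxxxxx ✓), payload 011010.
Concatenate: 11000011010 = 0x61A (11 bits → U+061A).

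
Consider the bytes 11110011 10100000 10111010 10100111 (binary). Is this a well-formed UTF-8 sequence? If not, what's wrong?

valid

Leading byte 0xF3 = 11110011 → 4-byte form.
Continuation bytes 0xA0=10100000, 0xBA=10111010, 0xA7=10100111 all match 10xxxxxx.
Decoded value 0xE0EA7 is ≥ 0x10000 (shortest form) and not a surrogate.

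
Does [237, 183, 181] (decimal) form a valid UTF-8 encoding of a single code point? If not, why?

Structurally a 3-byte sequence; payload = 0xDDF5.
But 0xDDF5 is in U+D800–U+DFFF, the surrogate range. Surrogates are not Unicode scalar values and are forbidden in UTF-8.

invalid (encodes a surrogate (U+D800–U+DFFF))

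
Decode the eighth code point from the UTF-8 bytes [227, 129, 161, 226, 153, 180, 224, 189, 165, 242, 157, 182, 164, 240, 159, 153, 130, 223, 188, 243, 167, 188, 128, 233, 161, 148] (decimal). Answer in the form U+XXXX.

U+9854

Offset 0: leading byte 0xE3 = 11100011 → 3-byte char #1 = E3 81 A1.
Offset 3: leading byte 0xE2 = 11100010 → 3-byte char #2 = E2 99 B4.
Offset 6: leading byte 0xE0 = 11100000 → 3-byte char #3 = E0 BD A5.
Offset 9: leading byte 0xF2 = 11110010 → 4-byte char #4 = F2 9D B6 A4.
Offset 13: leading byte 0xF0 = 11110000 → 4-byte char #5 = F0 9F 99 82.
Offset 17: leading byte 0xDF = 11011111 → 2-byte char #6 = DF BC.
Offset 19: leading byte 0xF3 = 11110011 → 4-byte char #7 = F3 A7 BC 80.
Offset 23: leading byte 0xE9 = 11101001 → 3-byte char #8 = E9 A1 94.
Leading byte 0xE9 = 11101001 matches 1110xxxx → 3-byte sequence.
Byte 1: 0xE9 = 11101001, payload 1001 (4 bits).
Byte 2: 0xA1 = 10100001 (10xxxxxx ✓), payload 100001.
Byte 3: 0x94 = 10010100 (10xxxxxx ✓), payload 010100.
Concatenate: 1001100001010100 = 0x9854 (16 bits → U+9854).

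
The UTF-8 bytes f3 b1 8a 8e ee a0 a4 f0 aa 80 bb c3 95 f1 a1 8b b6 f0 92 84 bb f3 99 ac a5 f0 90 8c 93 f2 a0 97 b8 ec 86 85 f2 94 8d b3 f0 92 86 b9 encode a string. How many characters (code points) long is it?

Byte at offset 0: 0xF3 = 11110011 → 4-byte char (#1). Advance 4.
Byte at offset 4: 0xEE = 11101110 → 3-byte char (#2). Advance 3.
Byte at offset 7: 0xF0 = 11110000 → 4-byte char (#3). Advance 4.
Byte at offset 11: 0xC3 = 11000011 → 2-byte char (#4). Advance 2.
Byte at offset 13: 0xF1 = 11110001 → 4-byte char (#5). Advance 4.
Byte at offset 17: 0xF0 = 11110000 → 4-byte char (#6). Advance 4.
Byte at offset 21: 0xF3 = 11110011 → 4-byte char (#7). Advance 4.
Byte at offset 25: 0xF0 = 11110000 → 4-byte char (#8). Advance 4.
Byte at offset 29: 0xF2 = 11110010 → 4-byte char (#9). Advance 4.
Byte at offset 33: 0xEC = 11101100 → 3-byte char (#10). Advance 3.
Byte at offset 36: 0xF2 = 11110010 → 4-byte char (#11). Advance 4.
Byte at offset 40: 0xF0 = 11110000 → 4-byte char (#12). Advance 4.
Reached end at offset 44 after 12 code points.

12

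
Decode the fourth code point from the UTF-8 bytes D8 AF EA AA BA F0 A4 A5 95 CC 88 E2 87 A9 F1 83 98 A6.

Offset 0: leading byte 0xD8 = 11011000 → 2-byte char #1 = D8 AF.
Offset 2: leading byte 0xEA = 11101010 → 3-byte char #2 = EA AA BA.
Offset 5: leading byte 0xF0 = 11110000 → 4-byte char #3 = F0 A4 A5 95.
Offset 9: leading byte 0xCC = 11001100 → 2-byte char #4 = CC 88.
Leading byte 0xCC = 11001100 matches 110xxxxx → 2-byte sequence.
Byte 1: 0xCC = 11001100, payload 01100 (5 bits).
Byte 2: 0x88 = 10001000 (10xxxxxx ✓), payload 001000.
Concatenate: 01100001000 = 0x308 (11 bits → U+0308).

U+0308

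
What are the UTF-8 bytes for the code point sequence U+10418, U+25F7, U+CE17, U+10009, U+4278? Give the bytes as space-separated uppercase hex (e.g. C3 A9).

F0 90 90 98 E2 97 B7 EC B8 97 F0 90 80 89 E4 89 B8

U+10418: 4-byte form → F0 90 90 98.
U+25F7: 3-byte form → E2 97 B7.
U+CE17: 3-byte form → EC B8 97.
U+10009: 4-byte form → F0 90 80 89.
U+4278: 3-byte form → E4 89 B8.
Concatenated (17 bytes): F0 90 90 98 E2 97 B7 EC B8 97 F0 90 80 89 E4 89 B8.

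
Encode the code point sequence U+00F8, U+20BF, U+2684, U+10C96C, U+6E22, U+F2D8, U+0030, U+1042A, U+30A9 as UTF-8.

C3 B8 E2 82 BF E2 9A 84 F4 8C A5 AC E6 B8 A2 EF 8B 98 30 F0 90 90 AA E3 82 A9

U+00F8: 2-byte form → C3 B8.
U+20BF: 3-byte form → E2 82 BF.
U+2684: 3-byte form → E2 9A 84.
U+10C96C: 4-byte form → F4 8C A5 AC.
U+6E22: 3-byte form → E6 B8 A2.
U+F2D8: 3-byte form → EF 8B 98.
U+0030: 1-byte form → 30.
U+1042A: 4-byte form → F0 90 90 AA.
U+30A9: 3-byte form → E3 82 A9.
Concatenated (26 bytes): C3 B8 E2 82 BF E2 9A 84 F4 8C A5 AC E6 B8 A2 EF 8B 98 30 F0 90 90 AA E3 82 A9.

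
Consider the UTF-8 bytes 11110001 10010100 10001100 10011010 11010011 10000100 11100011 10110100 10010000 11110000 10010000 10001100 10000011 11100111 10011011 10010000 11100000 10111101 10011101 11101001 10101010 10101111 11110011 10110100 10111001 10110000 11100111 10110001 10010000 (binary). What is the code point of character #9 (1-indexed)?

U+7C50

Offset 0: leading byte 0xF1 = 11110001 → 4-byte char #1 = F1 94 8C 9A.
Offset 4: leading byte 0xD3 = 11010011 → 2-byte char #2 = D3 84.
Offset 6: leading byte 0xE3 = 11100011 → 3-byte char #3 = E3 B4 90.
Offset 9: leading byte 0xF0 = 11110000 → 4-byte char #4 = F0 90 8C 83.
Offset 13: leading byte 0xE7 = 11100111 → 3-byte char #5 = E7 9B 90.
Offset 16: leading byte 0xE0 = 11100000 → 3-byte char #6 = E0 BD 9D.
Offset 19: leading byte 0xE9 = 11101001 → 3-byte char #7 = E9 AA AF.
Offset 22: leading byte 0xF3 = 11110011 → 4-byte char #8 = F3 B4 B9 B0.
Offset 26: leading byte 0xE7 = 11100111 → 3-byte char #9 = E7 B1 90.
Leading byte 0xE7 = 11100111 matches 1110xxxx → 3-byte sequence.
Byte 1: 0xE7 = 11100111, payload 0111 (4 bits).
Byte 2: 0xB1 = 10110001 (10xxxxxx ✓), payload 110001.
Byte 3: 0x90 = 10010000 (10xxxxxx ✓), payload 010000.
Concatenate: 0111110001010000 = 0x7C50 (16 bits → U+7C50).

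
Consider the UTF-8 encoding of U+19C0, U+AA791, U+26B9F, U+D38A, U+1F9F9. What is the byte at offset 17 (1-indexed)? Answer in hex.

0xA7

1-indexed offset 17 is 0-indexed offset 16.
U+19C0 → 3-byte form E1 A7 80 at offsets 0–2.
U+AA791 → 4-byte form F2 AA 9E 91 at offsets 3–6.
U+26B9F → 4-byte form F0 A6 AE 9F at offsets 7–10.
U+D38A → 3-byte form ED 8E 8A at offsets 11–13.
U+1F9F9 → 4-byte form F0 9F A7 B9 at offsets 14–17.
Offset 16 falls in char 5's range; it's byte 3 of F0 9F A7 B9 = 0xA7.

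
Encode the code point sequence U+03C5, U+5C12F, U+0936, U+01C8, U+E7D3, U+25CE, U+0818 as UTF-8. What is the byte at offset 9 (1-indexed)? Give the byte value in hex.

1-indexed offset 9 is 0-indexed offset 8.
U+03C5 → 2-byte form CF 85 at offsets 0–1.
U+5C12F → 4-byte form F1 9C 84 AF at offsets 2–5.
U+0936 → 3-byte form E0 A4 B6 at offsets 6–8.
Offset 8 falls in char 3's range; it's byte 3 of E0 A4 B6 = 0xB6.

0xB6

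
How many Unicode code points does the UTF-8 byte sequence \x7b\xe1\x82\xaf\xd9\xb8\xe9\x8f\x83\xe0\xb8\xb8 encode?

5

Byte at offset 0: 0x7B = 01111011 → 1-byte char (#1). Advance 1.
Byte at offset 1: 0xE1 = 11100001 → 3-byte char (#2). Advance 3.
Byte at offset 4: 0xD9 = 11011001 → 2-byte char (#3). Advance 2.
Byte at offset 6: 0xE9 = 11101001 → 3-byte char (#4). Advance 3.
Byte at offset 9: 0xE0 = 11100000 → 3-byte char (#5). Advance 3.
Reached end at offset 12 after 5 code points.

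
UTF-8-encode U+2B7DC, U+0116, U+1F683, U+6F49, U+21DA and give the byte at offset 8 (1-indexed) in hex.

0x9F

1-indexed offset 8 is 0-indexed offset 7.
U+2B7DC → 4-byte form F0 AB 9F 9C at offsets 0–3.
U+0116 → 2-byte form C4 96 at offsets 4–5.
U+1F683 → 4-byte form F0 9F 9A 83 at offsets 6–9.
Offset 7 falls in char 3's range; it's byte 2 of F0 9F 9A 83 = 0x9F.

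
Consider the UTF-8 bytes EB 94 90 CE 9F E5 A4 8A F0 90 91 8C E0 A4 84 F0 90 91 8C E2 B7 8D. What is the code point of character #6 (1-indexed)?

Offset 0: leading byte 0xEB = 11101011 → 3-byte char #1 = EB 94 90.
Offset 3: leading byte 0xCE = 11001110 → 2-byte char #2 = CE 9F.
Offset 5: leading byte 0xE5 = 11100101 → 3-byte char #3 = E5 A4 8A.
Offset 8: leading byte 0xF0 = 11110000 → 4-byte char #4 = F0 90 91 8C.
Offset 12: leading byte 0xE0 = 11100000 → 3-byte char #5 = E0 A4 84.
Offset 15: leading byte 0xF0 = 11110000 → 4-byte char #6 = F0 90 91 8C.
Leading byte 0xF0 = 11110000 matches 11110xxx → 4-byte sequence.
Byte 1: 0xF0 = 11110000, payload 000 (3 bits).
Byte 2: 0x90 = 10010000 (10xxxxxx ✓), payload 010000.
Byte 3: 0x91 = 10010001 (10xxxxxx ✓), payload 010001.
Byte 4: 0x8C = 10001100 (10xxxxxx ✓), payload 001100.
Concatenate: 000010000010001001100 = 0x1044C (21 bits → U+1044C).

U+1044C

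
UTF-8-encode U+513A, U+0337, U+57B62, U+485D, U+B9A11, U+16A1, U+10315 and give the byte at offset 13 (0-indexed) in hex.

U+513A → 3-byte form E5 84 BA at offsets 0–2.
U+0337 → 2-byte form CC B7 at offsets 3–4.
U+57B62 → 4-byte form F1 97 AD A2 at offsets 5–8.
U+485D → 3-byte form E4 A1 9D at offsets 9–11.
U+B9A11 → 4-byte form F2 B9 A8 91 at offsets 12–15.
Offset 13 falls in char 5's range; it's byte 2 of F2 B9 A8 91 = 0xB9.

0xB9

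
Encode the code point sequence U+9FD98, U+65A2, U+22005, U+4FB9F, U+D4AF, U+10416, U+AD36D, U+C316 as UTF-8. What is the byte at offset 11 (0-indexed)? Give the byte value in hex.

0xF1

U+9FD98 → 4-byte form F2 9F B6 98 at offsets 0–3.
U+65A2 → 3-byte form E6 96 A2 at offsets 4–6.
U+22005 → 4-byte form F0 A2 80 85 at offsets 7–10.
U+4FB9F → 4-byte form F1 8F AE 9F at offsets 11–14.
Offset 11 falls in char 4's range; it's byte 1 of F1 8F AE 9F = 0xF1.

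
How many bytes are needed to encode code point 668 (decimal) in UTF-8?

2

U+029C = 0x29C. UTF-8 uses 1 byte below 0x80, 2 below 0x800, 3 below 0x10000, 4 up to 0x10FFFF. 0x29C is in U+0080–U+07FF → 2 bytes.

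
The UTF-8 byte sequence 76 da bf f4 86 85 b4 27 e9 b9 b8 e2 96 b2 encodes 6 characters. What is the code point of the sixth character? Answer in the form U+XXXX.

U+25B2

Offset 0: leading byte 0x76 = 01110110 → 1-byte char #1 = 76.
Offset 1: leading byte 0xDA = 11011010 → 2-byte char #2 = DA BF.
Offset 3: leading byte 0xF4 = 11110100 → 4-byte char #3 = F4 86 85 B4.
Offset 7: leading byte 0x27 = 00100111 → 1-byte char #4 = 27.
Offset 8: leading byte 0xE9 = 11101001 → 3-byte char #5 = E9 B9 B8.
Offset 11: leading byte 0xE2 = 11100010 → 3-byte char #6 = E2 96 B2.
Leading byte 0xE2 = 11100010 matches 1110xxxx → 3-byte sequence.
Byte 1: 0xE2 = 11100010, payload 0010 (4 bits).
Byte 2: 0x96 = 10010110 (10xxxxxx ✓), payload 010110.
Byte 3: 0xB2 = 10110010 (10xxxxxx ✓), payload 110010.
Concatenate: 0010010110110010 = 0x25B2 (16 bits → U+25B2).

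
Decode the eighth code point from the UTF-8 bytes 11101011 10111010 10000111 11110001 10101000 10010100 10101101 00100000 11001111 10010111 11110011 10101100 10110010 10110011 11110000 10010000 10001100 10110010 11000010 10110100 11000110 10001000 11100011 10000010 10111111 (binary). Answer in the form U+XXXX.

Offset 0: leading byte 0xEB = 11101011 → 3-byte char #1 = EB BA 87.
Offset 3: leading byte 0xF1 = 11110001 → 4-byte char #2 = F1 A8 94 AD.
Offset 7: leading byte 0x20 = 00100000 → 1-byte char #3 = 20.
Offset 8: leading byte 0xCF = 11001111 → 2-byte char #4 = CF 97.
Offset 10: leading byte 0xF3 = 11110011 → 4-byte char #5 = F3 AC B2 B3.
Offset 14: leading byte 0xF0 = 11110000 → 4-byte char #6 = F0 90 8C B2.
Offset 18: leading byte 0xC2 = 11000010 → 2-byte char #7 = C2 B4.
Offset 20: leading byte 0xC6 = 11000110 → 2-byte char #8 = C6 88.
Leading byte 0xC6 = 11000110 matches 110xxxxx → 2-byte sequence.
Byte 1: 0xC6 = 11000110, payload 00110 (5 bits).
Byte 2: 0x88 = 10001000 (10xxxxxx ✓), payload 001000.
Concatenate: 00110001000 = 0x188 (11 bits → U+0188).

U+0188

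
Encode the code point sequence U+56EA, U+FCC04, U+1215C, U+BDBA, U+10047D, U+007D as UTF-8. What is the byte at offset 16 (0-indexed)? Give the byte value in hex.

U+56EA → 3-byte form E5 9B AA at offsets 0–2.
U+FCC04 → 4-byte form F3 BC B0 84 at offsets 3–6.
U+1215C → 4-byte form F0 92 85 9C at offsets 7–10.
U+BDBA → 3-byte form EB B6 BA at offsets 11–13.
U+10047D → 4-byte form F4 80 91 BD at offsets 14–17.
Offset 16 falls in char 5's range; it's byte 3 of F4 80 91 BD = 0x91.

0x91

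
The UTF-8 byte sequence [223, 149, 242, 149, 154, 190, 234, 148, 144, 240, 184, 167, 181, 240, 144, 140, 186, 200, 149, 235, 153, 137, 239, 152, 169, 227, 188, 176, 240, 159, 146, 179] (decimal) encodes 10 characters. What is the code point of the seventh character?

U+B649

Offset 0: leading byte 0xDF = 11011111 → 2-byte char #1 = DF 95.
Offset 2: leading byte 0xF2 = 11110010 → 4-byte char #2 = F2 95 9A BE.
Offset 6: leading byte 0xEA = 11101010 → 3-byte char #3 = EA 94 90.
Offset 9: leading byte 0xF0 = 11110000 → 4-byte char #4 = F0 B8 A7 B5.
Offset 13: leading byte 0xF0 = 11110000 → 4-byte char #5 = F0 90 8C BA.
Offset 17: leading byte 0xC8 = 11001000 → 2-byte char #6 = C8 95.
Offset 19: leading byte 0xEB = 11101011 → 3-byte char #7 = EB 99 89.
Leading byte 0xEB = 11101011 matches 1110xxxx → 3-byte sequence.
Byte 1: 0xEB = 11101011, payload 1011 (4 bits).
Byte 2: 0x99 = 10011001 (10xxxxxx ✓), payload 011001.
Byte 3: 0x89 = 10001001 (10xxxxxx ✓), payload 001001.
Concatenate: 1011011001001001 = 0xB649 (16 bits → U+B649).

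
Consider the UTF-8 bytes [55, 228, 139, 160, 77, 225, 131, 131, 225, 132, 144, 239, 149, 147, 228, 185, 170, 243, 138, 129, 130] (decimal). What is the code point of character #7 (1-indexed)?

U+4E6A

Offset 0: leading byte 0x37 = 00110111 → 1-byte char #1 = 37.
Offset 1: leading byte 0xE4 = 11100100 → 3-byte char #2 = E4 8B A0.
Offset 4: leading byte 0x4D = 01001101 → 1-byte char #3 = 4D.
Offset 5: leading byte 0xE1 = 11100001 → 3-byte char #4 = E1 83 83.
Offset 8: leading byte 0xE1 = 11100001 → 3-byte char #5 = E1 84 90.
Offset 11: leading byte 0xEF = 11101111 → 3-byte char #6 = EF 95 93.
Offset 14: leading byte 0xE4 = 11100100 → 3-byte char #7 = E4 B9 AA.
Leading byte 0xE4 = 11100100 matches 1110xxxx → 3-byte sequence.
Byte 1: 0xE4 = 11100100, payload 0100 (4 bits).
Byte 2: 0xB9 = 10111001 (10xxxxxx ✓), payload 111001.
Byte 3: 0xAA = 10101010 (10xxxxxx ✓), payload 101010.
Concatenate: 0100111001101010 = 0x4E6A (16 bits → U+4E6A).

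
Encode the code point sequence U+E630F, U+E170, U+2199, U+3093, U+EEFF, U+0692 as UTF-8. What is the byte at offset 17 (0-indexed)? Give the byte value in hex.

0x92

U+E630F → 4-byte form F3 A6 8C 8F at offsets 0–3.
U+E170 → 3-byte form EE 85 B0 at offsets 4–6.
U+2199 → 3-byte form E2 86 99 at offsets 7–9.
U+3093 → 3-byte form E3 82 93 at offsets 10–12.
U+EEFF → 3-byte form EE BB BF at offsets 13–15.
U+0692 → 2-byte form DA 92 at offsets 16–17.
Offset 17 falls in char 6's range; it's byte 2 of DA 92 = 0x92.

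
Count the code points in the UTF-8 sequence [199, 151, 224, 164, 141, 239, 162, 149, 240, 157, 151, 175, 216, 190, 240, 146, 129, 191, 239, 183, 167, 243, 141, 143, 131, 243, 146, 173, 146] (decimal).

9

Byte at offset 0: 0xC7 = 11000111 → 2-byte char (#1). Advance 2.
Byte at offset 2: 0xE0 = 11100000 → 3-byte char (#2). Advance 3.
Byte at offset 5: 0xEF = 11101111 → 3-byte char (#3). Advance 3.
Byte at offset 8: 0xF0 = 11110000 → 4-byte char (#4). Advance 4.
Byte at offset 12: 0xD8 = 11011000 → 2-byte char (#5). Advance 2.
Byte at offset 14: 0xF0 = 11110000 → 4-byte char (#6). Advance 4.
Byte at offset 18: 0xEF = 11101111 → 3-byte char (#7). Advance 3.
Byte at offset 21: 0xF3 = 11110011 → 4-byte char (#8). Advance 4.
Byte at offset 25: 0xF3 = 11110011 → 4-byte char (#9). Advance 4.
Reached end at offset 29 after 9 code points.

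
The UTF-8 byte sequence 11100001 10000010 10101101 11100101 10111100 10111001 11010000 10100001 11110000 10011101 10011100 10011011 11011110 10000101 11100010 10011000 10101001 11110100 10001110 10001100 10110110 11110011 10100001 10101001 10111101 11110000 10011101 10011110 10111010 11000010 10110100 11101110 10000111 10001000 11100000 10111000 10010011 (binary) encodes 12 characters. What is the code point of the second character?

U+5F39

Offset 0: leading byte 0xE1 = 11100001 → 3-byte char #1 = E1 82 AD.
Offset 3: leading byte 0xE5 = 11100101 → 3-byte char #2 = E5 BC B9.
Leading byte 0xE5 = 11100101 matches 1110xxxx → 3-byte sequence.
Byte 1: 0xE5 = 11100101, payload 0101 (4 bits).
Byte 2: 0xBC = 10111100 (10xxxxxx ✓), payload 111100.
Byte 3: 0xB9 = 10111001 (10xxxxxx ✓), payload 111001.
Concatenate: 0101111100111001 = 0x5F39 (16 bits → U+5F39).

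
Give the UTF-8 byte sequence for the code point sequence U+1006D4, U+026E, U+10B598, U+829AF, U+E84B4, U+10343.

U+1006D4: 4-byte form → F4 80 9B 94.
U+026E: 2-byte form → C9 AE.
U+10B598: 4-byte form → F4 8B 96 98.
U+829AF: 4-byte form → F2 82 A6 AF.
U+E84B4: 4-byte form → F3 A8 92 B4.
U+10343: 4-byte form → F0 90 8D 83.
Concatenated (22 bytes): F4 80 9B 94 C9 AE F4 8B 96 98 F2 82 A6 AF F3 A8 92 B4 F0 90 8D 83.

F4 80 9B 94 C9 AE F4 8B 96 98 F2 82 A6 AF F3 A8 92 B4 F0 90 8D 83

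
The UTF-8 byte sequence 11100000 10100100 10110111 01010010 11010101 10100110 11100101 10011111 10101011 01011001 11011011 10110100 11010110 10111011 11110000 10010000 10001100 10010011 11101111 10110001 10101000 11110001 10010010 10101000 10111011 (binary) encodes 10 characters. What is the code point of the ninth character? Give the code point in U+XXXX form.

Offset 0: leading byte 0xE0 = 11100000 → 3-byte char #1 = E0 A4 B7.
Offset 3: leading byte 0x52 = 01010010 → 1-byte char #2 = 52.
Offset 4: leading byte 0xD5 = 11010101 → 2-byte char #3 = D5 A6.
Offset 6: leading byte 0xE5 = 11100101 → 3-byte char #4 = E5 9F AB.
Offset 9: leading byte 0x59 = 01011001 → 1-byte char #5 = 59.
Offset 10: leading byte 0xDB = 11011011 → 2-byte char #6 = DB B4.
Offset 12: leading byte 0xD6 = 11010110 → 2-byte char #7 = D6 BB.
Offset 14: leading byte 0xF0 = 11110000 → 4-byte char #8 = F0 90 8C 93.
Offset 18: leading byte 0xEF = 11101111 → 3-byte char #9 = EF B1 A8.
Leading byte 0xEF = 11101111 matches 1110xxxx → 3-byte sequence.
Byte 1: 0xEF = 11101111, payload 1111 (4 bits).
Byte 2: 0xB1 = 10110001 (10xxxxxx ✓), payload 110001.
Byte 3: 0xA8 = 10101000 (10xxxxxx ✓), payload 101000.
Concatenate: 1111110001101000 = 0xFC68 (16 bits → U+FC68).

U+FC68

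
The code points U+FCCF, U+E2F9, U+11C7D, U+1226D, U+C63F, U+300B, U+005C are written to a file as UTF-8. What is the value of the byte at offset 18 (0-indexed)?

U+FCCF → 3-byte form EF B3 8F at offsets 0–2.
U+E2F9 → 3-byte form EE 8B B9 at offsets 3–5.
U+11C7D → 4-byte form F0 91 B1 BD at offsets 6–9.
U+1226D → 4-byte form F0 92 89 AD at offsets 10–13.
U+C63F → 3-byte form EC 98 BF at offsets 14–16.
U+300B → 3-byte form E3 80 8B at offsets 17–19.
Offset 18 falls in char 6's range; it's byte 2 of E3 80 8B = 0x80.

0x80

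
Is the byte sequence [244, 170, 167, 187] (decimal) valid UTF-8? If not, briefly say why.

invalid (encodes a value above U+10FFFF)

Leading byte 0xF4 = 11110100 → 4-byte form.
Payload = 0x12A9FB, which exceeds U+10FFFF, the maximum Unicode code point. (Leading bytes F5–FF, or F4 followed by ≥ 0x90, are invalid.)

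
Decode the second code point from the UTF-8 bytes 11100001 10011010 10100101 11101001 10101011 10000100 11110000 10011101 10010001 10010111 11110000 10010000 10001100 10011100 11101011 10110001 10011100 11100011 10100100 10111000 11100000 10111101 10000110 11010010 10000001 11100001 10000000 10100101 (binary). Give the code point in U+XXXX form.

U+9AC4

Offset 0: leading byte 0xE1 = 11100001 → 3-byte char #1 = E1 9A A5.
Offset 3: leading byte 0xE9 = 11101001 → 3-byte char #2 = E9 AB 84.
Leading byte 0xE9 = 11101001 matches 1110xxxx → 3-byte sequence.
Byte 1: 0xE9 = 11101001, payload 1001 (4 bits).
Byte 2: 0xAB = 10101011 (10xxxxxx ✓), payload 101011.
Byte 3: 0x84 = 10000100 (10xxxxxx ✓), payload 000100.
Concatenate: 1001101011000100 = 0x9AC4 (16 bits → U+9AC4).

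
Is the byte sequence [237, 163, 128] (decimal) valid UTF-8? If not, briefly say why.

Structurally a 3-byte sequence; payload = 0xD8C0.
But 0xD8C0 is in U+D800–U+DFFF, the surrogate range. Surrogates are not Unicode scalar values and are forbidden in UTF-8.

invalid (encodes a surrogate (U+D800–U+DFFF))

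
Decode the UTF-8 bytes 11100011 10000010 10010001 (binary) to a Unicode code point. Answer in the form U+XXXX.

U+3091

Leading byte 0xE3 = 11100011 matches 1110xxxx → 3-byte sequence.
Byte 1: 0xE3 = 11100011, payload 0011 (4 bits).
Byte 2: 0x82 = 10000010 (10xxxxxx ✓), payload 000010.
Byte 3: 0x91 = 10010001 (10xxxxxx ✓), payload 010001.
Concatenate: 0011000010010001 = 0x3091 (16 bits → U+3091).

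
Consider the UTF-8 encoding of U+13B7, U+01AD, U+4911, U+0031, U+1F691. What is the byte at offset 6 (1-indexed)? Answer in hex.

0xE4

1-indexed offset 6 is 0-indexed offset 5.
U+13B7 → 3-byte form E1 8E B7 at offsets 0–2.
U+01AD → 2-byte form C6 AD at offsets 3–4.
U+4911 → 3-byte form E4 A4 91 at offsets 5–7.
Offset 5 falls in char 3's range; it's byte 1 of E4 A4 91 = 0xE4.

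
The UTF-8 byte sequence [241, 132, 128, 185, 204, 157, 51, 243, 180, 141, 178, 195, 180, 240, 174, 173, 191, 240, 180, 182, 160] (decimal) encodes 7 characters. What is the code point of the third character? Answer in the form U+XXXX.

Offset 0: leading byte 0xF1 = 11110001 → 4-byte char #1 = F1 84 80 B9.
Offset 4: leading byte 0xCC = 11001100 → 2-byte char #2 = CC 9D.
Offset 6: leading byte 0x33 = 00110011 → 1-byte char #3 = 33.
Leading byte 0x33 = 00110011 matches 0xxxxxxx → 1-byte sequence.
Byte 1: 0x33 = 00110011, payload 0110011 (7 bits).
Concatenate: 0110011 = 0x33 (7 bits → U+0033).

U+0033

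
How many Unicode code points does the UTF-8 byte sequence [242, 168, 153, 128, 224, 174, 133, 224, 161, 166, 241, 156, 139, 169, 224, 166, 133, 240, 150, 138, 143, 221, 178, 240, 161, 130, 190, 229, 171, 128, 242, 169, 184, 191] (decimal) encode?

Byte at offset 0: 0xF2 = 11110010 → 4-byte char (#1). Advance 4.
Byte at offset 4: 0xE0 = 11100000 → 3-byte char (#2). Advance 3.
Byte at offset 7: 0xE0 = 11100000 → 3-byte char (#3). Advance 3.
Byte at offset 10: 0xF1 = 11110001 → 4-byte char (#4). Advance 4.
Byte at offset 14: 0xE0 = 11100000 → 3-byte char (#5). Advance 3.
Byte at offset 17: 0xF0 = 11110000 → 4-byte char (#6). Advance 4.
Byte at offset 21: 0xDD = 11011101 → 2-byte char (#7). Advance 2.
Byte at offset 23: 0xF0 = 11110000 → 4-byte char (#8). Advance 4.
Byte at offset 27: 0xE5 = 11100101 → 3-byte char (#9). Advance 3.
Byte at offset 30: 0xF2 = 11110010 → 4-byte char (#10). Advance 4.
Reached end at offset 34 after 10 code points.

10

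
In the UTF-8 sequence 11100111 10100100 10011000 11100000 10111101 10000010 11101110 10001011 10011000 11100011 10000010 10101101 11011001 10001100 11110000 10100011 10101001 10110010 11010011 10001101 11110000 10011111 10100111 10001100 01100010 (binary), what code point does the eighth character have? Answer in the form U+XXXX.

Offset 0: leading byte 0xE7 = 11100111 → 3-byte char #1 = E7 A4 98.
Offset 3: leading byte 0xE0 = 11100000 → 3-byte char #2 = E0 BD 82.
Offset 6: leading byte 0xEE = 11101110 → 3-byte char #3 = EE 8B 98.
Offset 9: leading byte 0xE3 = 11100011 → 3-byte char #4 = E3 82 AD.
Offset 12: leading byte 0xD9 = 11011001 → 2-byte char #5 = D9 8C.
Offset 14: leading byte 0xF0 = 11110000 → 4-byte char #6 = F0 A3 A9 B2.
Offset 18: leading byte 0xD3 = 11010011 → 2-byte char #7 = D3 8D.
Offset 20: leading byte 0xF0 = 11110000 → 4-byte char #8 = F0 9F A7 8C.
Leading byte 0xF0 = 11110000 matches 11110xxx → 4-byte sequence.
Byte 1: 0xF0 = 11110000, payload 000 (3 bits).
Byte 2: 0x9F = 10011111 (10xxxxxx ✓), payload 011111.
Byte 3: 0xA7 = 10100111 (10xxxxxx ✓), payload 100111.
Byte 4: 0x8C = 10001100 (10xxxxxx ✓), payload 001100.
Concatenate: 000011111100111001100 = 0x1F9CC (21 bits → U+1F9CC).

U+1F9CC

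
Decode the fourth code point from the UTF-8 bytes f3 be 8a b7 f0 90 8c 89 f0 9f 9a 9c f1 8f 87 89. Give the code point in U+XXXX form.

U+4F1C9

Offset 0: leading byte 0xF3 = 11110011 → 4-byte char #1 = F3 BE 8A B7.
Offset 4: leading byte 0xF0 = 11110000 → 4-byte char #2 = F0 90 8C 89.
Offset 8: leading byte 0xF0 = 11110000 → 4-byte char #3 = F0 9F 9A 9C.
Offset 12: leading byte 0xF1 = 11110001 → 4-byte char #4 = F1 8F 87 89.
Leading byte 0xF1 = 11110001 matches 11110xxx → 4-byte sequence.
Byte 1: 0xF1 = 11110001, payload 001 (3 bits).
Byte 2: 0x8F = 10001111 (10xxxxxx ✓), payload 001111.
Byte 3: 0x87 = 10000111 (10xxxxxx ✓), payload 000111.
Byte 4: 0x89 = 10001001 (10xxxxxx ✓), payload 001001.
Concatenate: 001001111000111001001 = 0x4F1C9 (21 bits → U+4F1C9).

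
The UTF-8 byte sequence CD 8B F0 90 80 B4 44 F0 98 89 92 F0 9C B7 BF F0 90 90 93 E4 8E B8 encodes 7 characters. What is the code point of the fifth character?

U+1CDFF

Offset 0: leading byte 0xCD = 11001101 → 2-byte char #1 = CD 8B.
Offset 2: leading byte 0xF0 = 11110000 → 4-byte char #2 = F0 90 80 B4.
Offset 6: leading byte 0x44 = 01000100 → 1-byte char #3 = 44.
Offset 7: leading byte 0xF0 = 11110000 → 4-byte char #4 = F0 98 89 92.
Offset 11: leading byte 0xF0 = 11110000 → 4-byte char #5 = F0 9C B7 BF.
Leading byte 0xF0 = 11110000 matches 11110xxx → 4-byte sequence.
Byte 1: 0xF0 = 11110000, payload 000 (3 bits).
Byte 2: 0x9C = 10011100 (10xxxxxx ✓), payload 011100.
Byte 3: 0xB7 = 10110111 (10xxxxxx ✓), payload 110111.
Byte 4: 0xBF = 10111111 (10xxxxxx ✓), payload 111111.
Concatenate: 000011100110111111111 = 0x1CDFF (21 bits → U+1CDFF).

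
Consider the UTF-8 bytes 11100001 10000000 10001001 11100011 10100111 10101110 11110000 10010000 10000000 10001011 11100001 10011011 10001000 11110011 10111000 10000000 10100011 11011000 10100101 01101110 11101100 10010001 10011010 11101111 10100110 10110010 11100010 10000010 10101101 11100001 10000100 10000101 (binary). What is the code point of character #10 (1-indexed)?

U+20AD

Offset 0: leading byte 0xE1 = 11100001 → 3-byte char #1 = E1 80 89.
Offset 3: leading byte 0xE3 = 11100011 → 3-byte char #2 = E3 A7 AE.
Offset 6: leading byte 0xF0 = 11110000 → 4-byte char #3 = F0 90 80 8B.
Offset 10: leading byte 0xE1 = 11100001 → 3-byte char #4 = E1 9B 88.
Offset 13: leading byte 0xF3 = 11110011 → 4-byte char #5 = F3 B8 80 A3.
Offset 17: leading byte 0xD8 = 11011000 → 2-byte char #6 = D8 A5.
Offset 19: leading byte 0x6E = 01101110 → 1-byte char #7 = 6E.
Offset 20: leading byte 0xEC = 11101100 → 3-byte char #8 = EC 91 9A.
Offset 23: leading byte 0xEF = 11101111 → 3-byte char #9 = EF A6 B2.
Offset 26: leading byte 0xE2 = 11100010 → 3-byte char #10 = E2 82 AD.
Leading byte 0xE2 = 11100010 matches 1110xxxx → 3-byte sequence.
Byte 1: 0xE2 = 11100010, payload 0010 (4 bits).
Byte 2: 0x82 = 10000010 (10xxxxxx ✓), payload 000010.
Byte 3: 0xAD = 10101101 (10xxxxxx ✓), payload 101101.
Concatenate: 0010000010101101 = 0x20AD (16 bits → U+20AD).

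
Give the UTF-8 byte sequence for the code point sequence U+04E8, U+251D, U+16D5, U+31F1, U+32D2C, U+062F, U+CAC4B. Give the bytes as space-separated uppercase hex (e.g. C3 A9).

D3 A8 E2 94 9D E1 9B 95 E3 87 B1 F0 B2 B4 AC D8 AF F3 8A B1 8B

U+04E8: 2-byte form → D3 A8.
U+251D: 3-byte form → E2 94 9D.
U+16D5: 3-byte form → E1 9B 95.
U+31F1: 3-byte form → E3 87 B1.
U+32D2C: 4-byte form → F0 B2 B4 AC.
U+062F: 2-byte form → D8 AF.
U+CAC4B: 4-byte form → F3 8A B1 8B.
Concatenated (21 bytes): D3 A8 E2 94 9D E1 9B 95 E3 87 B1 F0 B2 B4 AC D8 AF F3 8A B1 8B.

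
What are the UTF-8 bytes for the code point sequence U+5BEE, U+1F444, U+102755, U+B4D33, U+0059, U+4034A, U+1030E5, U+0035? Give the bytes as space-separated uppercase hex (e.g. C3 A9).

U+5BEE: 3-byte form → E5 AF AE.
U+1F444: 4-byte form → F0 9F 91 84.
U+102755: 4-byte form → F4 82 9D 95.
U+B4D33: 4-byte form → F2 B4 B4 B3.
U+0059: 1-byte form → 59.
U+4034A: 4-byte form → F1 80 8D 8A.
U+1030E5: 4-byte form → F4 83 83 A5.
U+0035: 1-byte form → 35.
Concatenated (25 bytes): E5 AF AE F0 9F 91 84 F4 82 9D 95 F2 B4 B4 B3 59 F1 80 8D 8A F4 83 83 A5 35.

E5 AF AE F0 9F 91 84 F4 82 9D 95 F2 B4 B4 B3 59 F1 80 8D 8A F4 83 83 A5 35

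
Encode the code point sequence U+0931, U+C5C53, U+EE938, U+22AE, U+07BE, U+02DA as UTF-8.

E0 A4 B1 F3 85 B1 93 F3 AE A4 B8 E2 8A AE DE BE CB 9A

U+0931: 3-byte form → E0 A4 B1.
U+C5C53: 4-byte form → F3 85 B1 93.
U+EE938: 4-byte form → F3 AE A4 B8.
U+22AE: 3-byte form → E2 8A AE.
U+07BE: 2-byte form → DE BE.
U+02DA: 2-byte form → CB 9A.
Concatenated (18 bytes): E0 A4 B1 F3 85 B1 93 F3 AE A4 B8 E2 8A AE DE BE CB 9A.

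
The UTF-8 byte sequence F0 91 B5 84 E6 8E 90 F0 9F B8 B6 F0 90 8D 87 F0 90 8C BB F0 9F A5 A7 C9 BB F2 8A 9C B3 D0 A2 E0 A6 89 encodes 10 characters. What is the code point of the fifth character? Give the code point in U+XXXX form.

Offset 0: leading byte 0xF0 = 11110000 → 4-byte char #1 = F0 91 B5 84.
Offset 4: leading byte 0xE6 = 11100110 → 3-byte char #2 = E6 8E 90.
Offset 7: leading byte 0xF0 = 11110000 → 4-byte char #3 = F0 9F B8 B6.
Offset 11: leading byte 0xF0 = 11110000 → 4-byte char #4 = F0 90 8D 87.
Offset 15: leading byte 0xF0 = 11110000 → 4-byte char #5 = F0 90 8C BB.
Leading byte 0xF0 = 11110000 matches 11110xxx → 4-byte sequence.
Byte 1: 0xF0 = 11110000, payload 000 (3 bits).
Byte 2: 0x90 = 10010000 (10xxxxxx ✓), payload 010000.
Byte 3: 0x8C = 10001100 (10xxxxxx ✓), payload 001100.
Byte 4: 0xBB = 10111011 (10xxxxxx ✓), payload 111011.
Concatenate: 000010000001100111011 = 0x1033B (21 bits → U+1033B).

U+1033B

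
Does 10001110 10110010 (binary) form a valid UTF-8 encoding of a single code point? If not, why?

invalid (continuation byte with no leading byte)

Byte 0x8E = 10001110 has the form 10xxxxxx — a continuation byte — but there is no preceding leading byte.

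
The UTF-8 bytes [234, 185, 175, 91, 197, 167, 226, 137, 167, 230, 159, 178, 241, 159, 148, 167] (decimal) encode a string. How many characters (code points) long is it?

6

Byte at offset 0: 0xEA = 11101010 → 3-byte char (#1). Advance 3.
Byte at offset 3: 0x5B = 01011011 → 1-byte char (#2). Advance 1.
Byte at offset 4: 0xC5 = 11000101 → 2-byte char (#3). Advance 2.
Byte at offset 6: 0xE2 = 11100010 → 3-byte char (#4). Advance 3.
Byte at offset 9: 0xE6 = 11100110 → 3-byte char (#5). Advance 3.
Byte at offset 12: 0xF1 = 11110001 → 4-byte char (#6). Advance 4.
Reached end at offset 16 after 6 code points.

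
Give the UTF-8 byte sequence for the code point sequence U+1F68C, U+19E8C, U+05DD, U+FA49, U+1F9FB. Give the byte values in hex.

U+1F68C: 4-byte form → F0 9F 9A 8C.
U+19E8C: 4-byte form → F0 99 BA 8C.
U+05DD: 2-byte form → D7 9D.
U+FA49: 3-byte form → EF A9 89.
U+1F9FB: 4-byte form → F0 9F A7 BB.
Concatenated (17 bytes): F0 9F 9A 8C F0 99 BA 8C D7 9D EF A9 89 F0 9F A7 BB.

F0 9F 9A 8C F0 99 BA 8C D7 9D EF A9 89 F0 9F A7 BB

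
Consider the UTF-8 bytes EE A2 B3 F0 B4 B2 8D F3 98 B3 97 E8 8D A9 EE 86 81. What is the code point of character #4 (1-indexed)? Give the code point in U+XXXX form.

U+8369

Offset 0: leading byte 0xEE = 11101110 → 3-byte char #1 = EE A2 B3.
Offset 3: leading byte 0xF0 = 11110000 → 4-byte char #2 = F0 B4 B2 8D.
Offset 7: leading byte 0xF3 = 11110011 → 4-byte char #3 = F3 98 B3 97.
Offset 11: leading byte 0xE8 = 11101000 → 3-byte char #4 = E8 8D A9.
Leading byte 0xE8 = 11101000 matches 1110xxxx → 3-byte sequence.
Byte 1: 0xE8 = 11101000, payload 1000 (4 bits).
Byte 2: 0x8D = 10001101 (10xxxxxx ✓), payload 001101.
Byte 3: 0xA9 = 10101001 (10xxxxxx ✓), payload 101001.
Concatenate: 1000001101101001 = 0x8369 (16 bits → U+8369).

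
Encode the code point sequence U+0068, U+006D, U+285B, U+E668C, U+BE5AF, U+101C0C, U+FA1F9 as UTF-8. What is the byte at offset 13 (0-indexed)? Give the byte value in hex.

U+0068 → 1-byte form 68 at offsets 0–0.
U+006D → 1-byte form 6D at offsets 1–1.
U+285B → 3-byte form E2 A1 9B at offsets 2–4.
U+E668C → 4-byte form F3 A6 9A 8C at offsets 5–8.
U+BE5AF → 4-byte form F2 BE 96 AF at offsets 9–12.
U+101C0C → 4-byte form F4 81 B0 8C at offsets 13–16.
Offset 13 falls in char 6's range; it's byte 1 of F4 81 B0 8C = 0xF4.

0xF4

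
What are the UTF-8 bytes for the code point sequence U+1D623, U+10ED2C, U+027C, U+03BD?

F0 9D 98 A3 F4 8E B4 AC C9 BC CE BD

U+1D623: 4-byte form → F0 9D 98 A3.
U+10ED2C: 4-byte form → F4 8E B4 AC.
U+027C: 2-byte form → C9 BC.
U+03BD: 2-byte form → CE BD.
Concatenated (12 bytes): F0 9D 98 A3 F4 8E B4 AC C9 BC CE BD.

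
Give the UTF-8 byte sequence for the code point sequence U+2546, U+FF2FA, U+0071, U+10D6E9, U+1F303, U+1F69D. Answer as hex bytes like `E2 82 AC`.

E2 95 86 F3 BF 8B BA 71 F4 8D 9B A9 F0 9F 8C 83 F0 9F 9A 9D

U+2546: 3-byte form → E2 95 86.
U+FF2FA: 4-byte form → F3 BF 8B BA.
U+0071: 1-byte form → 71.
U+10D6E9: 4-byte form → F4 8D 9B A9.
U+1F303: 4-byte form → F0 9F 8C 83.
U+1F69D: 4-byte form → F0 9F 9A 9D.
Concatenated (20 bytes): E2 95 86 F3 BF 8B BA 71 F4 8D 9B A9 F0 9F 8C 83 F0 9F 9A 9D.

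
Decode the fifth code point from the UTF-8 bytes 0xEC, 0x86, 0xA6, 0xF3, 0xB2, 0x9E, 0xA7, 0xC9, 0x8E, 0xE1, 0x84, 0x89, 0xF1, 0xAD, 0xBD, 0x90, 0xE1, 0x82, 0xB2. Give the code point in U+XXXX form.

Offset 0: leading byte 0xEC = 11101100 → 3-byte char #1 = EC 86 A6.
Offset 3: leading byte 0xF3 = 11110011 → 4-byte char #2 = F3 B2 9E A7.
Offset 7: leading byte 0xC9 = 11001001 → 2-byte char #3 = C9 8E.
Offset 9: leading byte 0xE1 = 11100001 → 3-byte char #4 = E1 84 89.
Offset 12: leading byte 0xF1 = 11110001 → 4-byte char #5 = F1 AD BD 90.
Leading byte 0xF1 = 11110001 matches 11110xxx → 4-byte sequence.
Byte 1: 0xF1 = 11110001, payload 001 (3 bits).
Byte 2: 0xAD = 10101101 (10xxxxxx ✓), payload 101101.
Byte 3: 0xBD = 10111101 (10xxxxxx ✓), payload 111101.
Byte 4: 0x90 = 10010000 (10xxxxxx ✓), payload 010000.
Concatenate: 001101101111101010000 = 0x6DF50 (21 bits → U+6DF50).

U+6DF50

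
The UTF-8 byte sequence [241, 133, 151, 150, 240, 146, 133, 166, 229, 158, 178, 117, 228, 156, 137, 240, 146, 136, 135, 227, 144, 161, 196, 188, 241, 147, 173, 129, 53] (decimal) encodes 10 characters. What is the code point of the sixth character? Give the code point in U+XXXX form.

U+12207

Offset 0: leading byte 0xF1 = 11110001 → 4-byte char #1 = F1 85 97 96.
Offset 4: leading byte 0xF0 = 11110000 → 4-byte char #2 = F0 92 85 A6.
Offset 8: leading byte 0xE5 = 11100101 → 3-byte char #3 = E5 9E B2.
Offset 11: leading byte 0x75 = 01110101 → 1-byte char #4 = 75.
Offset 12: leading byte 0xE4 = 11100100 → 3-byte char #5 = E4 9C 89.
Offset 15: leading byte 0xF0 = 11110000 → 4-byte char #6 = F0 92 88 87.
Leading byte 0xF0 = 11110000 matches 11110xxx → 4-byte sequence.
Byte 1: 0xF0 = 11110000, payload 000 (3 bits).
Byte 2: 0x92 = 10010010 (10xxxxxx ✓), payload 010010.
Byte 3: 0x88 = 10001000 (10xxxxxx ✓), payload 001000.
Byte 4: 0x87 = 10000111 (10xxxxxx ✓), payload 000111.
Concatenate: 000010010001000000111 = 0x12207 (21 bits → U+12207).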